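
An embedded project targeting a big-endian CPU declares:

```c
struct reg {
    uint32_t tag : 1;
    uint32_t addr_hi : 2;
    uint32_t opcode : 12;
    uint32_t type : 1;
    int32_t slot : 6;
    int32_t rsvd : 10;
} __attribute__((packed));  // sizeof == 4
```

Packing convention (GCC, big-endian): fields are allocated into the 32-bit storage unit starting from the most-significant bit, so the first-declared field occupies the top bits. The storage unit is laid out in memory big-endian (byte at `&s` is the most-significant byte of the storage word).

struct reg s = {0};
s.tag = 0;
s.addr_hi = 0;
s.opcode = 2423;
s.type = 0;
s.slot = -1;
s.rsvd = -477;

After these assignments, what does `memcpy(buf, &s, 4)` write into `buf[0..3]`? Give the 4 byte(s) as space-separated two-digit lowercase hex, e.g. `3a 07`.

tag:1 = 0 → 0x0 << 31 → word 0x00000000
addr_hi:2 = 0 → 0x0 << 29 → word 0x00000000
opcode:12 = 2423 → 0x977 << 17 → word 0x12ee0000
type:1 = 0 → 0x0 << 16 → word 0x12ee0000
slot:6 = -1 → 0x3f << 10 → word 0x12eefc00
rsvd:10 = -477 → 0x223 << 0 → word 0x12eefe23
word = 0x12eefe23 → big-endian bytes:
  [0]=0x12  [1]=0xee  [2]=0xfe  [3]=0x23

12 ee fe 23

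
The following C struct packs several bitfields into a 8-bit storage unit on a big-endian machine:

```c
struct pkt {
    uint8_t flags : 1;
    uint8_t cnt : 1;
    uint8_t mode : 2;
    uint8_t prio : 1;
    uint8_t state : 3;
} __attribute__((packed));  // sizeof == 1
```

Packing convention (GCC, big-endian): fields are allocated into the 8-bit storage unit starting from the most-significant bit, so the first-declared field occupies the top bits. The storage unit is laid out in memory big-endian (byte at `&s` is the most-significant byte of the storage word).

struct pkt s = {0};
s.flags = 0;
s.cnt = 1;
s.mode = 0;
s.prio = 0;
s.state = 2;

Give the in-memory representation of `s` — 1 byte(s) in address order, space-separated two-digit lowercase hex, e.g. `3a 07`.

flags:1 = 0 → 0x0 << 7 → word 0x00
cnt:1 = 1 → 0x1 << 6 → word 0x40
mode:2 = 0 → 0x0 << 4 → word 0x40
prio:1 = 0 → 0x0 << 3 → word 0x40
state:3 = 2 → 0x2 << 0 → word 0x42
word = 0x42 → big-endian bytes:
  [0]=0x42

42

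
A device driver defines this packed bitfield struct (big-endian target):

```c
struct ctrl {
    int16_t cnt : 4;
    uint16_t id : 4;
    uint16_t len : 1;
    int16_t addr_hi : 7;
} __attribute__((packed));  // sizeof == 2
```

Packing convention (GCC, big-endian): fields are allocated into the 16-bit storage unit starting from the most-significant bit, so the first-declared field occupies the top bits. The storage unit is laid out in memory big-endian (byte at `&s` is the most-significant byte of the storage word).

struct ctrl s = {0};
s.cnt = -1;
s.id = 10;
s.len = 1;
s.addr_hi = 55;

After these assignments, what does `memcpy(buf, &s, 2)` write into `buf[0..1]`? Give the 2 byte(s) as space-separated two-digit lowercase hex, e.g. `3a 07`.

cnt:4 = -1 → 0xf << 12 → word 0xf000
id:4 = 10 → 0xa << 8 → word 0xfa00
len:1 = 1 → 0x1 << 7 → word 0xfa80
addr_hi:7 = 55 → 0x37 << 0 → word 0xfab7
word = 0xfab7 → big-endian bytes:
  [0]=0xfa  [1]=0xb7

fa b7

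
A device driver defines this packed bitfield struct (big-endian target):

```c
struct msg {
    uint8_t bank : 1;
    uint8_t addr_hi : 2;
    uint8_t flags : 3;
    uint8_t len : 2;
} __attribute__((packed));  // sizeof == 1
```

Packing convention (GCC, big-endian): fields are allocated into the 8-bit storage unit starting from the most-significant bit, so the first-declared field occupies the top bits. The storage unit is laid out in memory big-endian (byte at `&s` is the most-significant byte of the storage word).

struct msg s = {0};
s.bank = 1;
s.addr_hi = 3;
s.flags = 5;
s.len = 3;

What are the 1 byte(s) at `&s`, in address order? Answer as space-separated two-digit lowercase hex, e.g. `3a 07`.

bank:1 = 1 → 0x1 << 7 → word 0x80
addr_hi:2 = 3 → 0x3 << 5 → word 0xe0
flags:3 = 5 → 0x5 << 2 → word 0xf4
len:2 = 3 → 0x3 << 0 → word 0xf7
word = 0xf7 → big-endian bytes:
  [0]=0xf7

f7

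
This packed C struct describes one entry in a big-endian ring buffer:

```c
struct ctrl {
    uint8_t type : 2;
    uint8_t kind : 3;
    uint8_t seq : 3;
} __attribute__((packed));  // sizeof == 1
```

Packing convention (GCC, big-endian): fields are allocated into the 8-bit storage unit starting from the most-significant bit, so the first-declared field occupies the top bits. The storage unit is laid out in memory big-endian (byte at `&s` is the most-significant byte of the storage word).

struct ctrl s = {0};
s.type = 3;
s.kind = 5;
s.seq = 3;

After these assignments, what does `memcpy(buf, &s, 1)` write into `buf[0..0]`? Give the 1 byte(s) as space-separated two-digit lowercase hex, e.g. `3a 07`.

[6+:2] type=3 & 0x3 = 0x3; word=0xc0
[3+:3] kind=5 & 0x7 = 0x5; word=0xe8
[0+:3] seq=3 & 0x7 = 0x3; word=0xeb
word = 0xeb → big-endian bytes:
  [0]=0xeb

eb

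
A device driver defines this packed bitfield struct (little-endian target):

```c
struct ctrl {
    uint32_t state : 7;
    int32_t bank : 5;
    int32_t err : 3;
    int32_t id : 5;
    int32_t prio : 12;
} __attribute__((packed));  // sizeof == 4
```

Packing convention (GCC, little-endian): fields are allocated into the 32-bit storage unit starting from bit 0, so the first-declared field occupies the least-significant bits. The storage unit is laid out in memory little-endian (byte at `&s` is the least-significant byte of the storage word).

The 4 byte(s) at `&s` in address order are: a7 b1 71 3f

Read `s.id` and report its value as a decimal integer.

3

[0]=0xa7 [1]=0xb1 [2]=0x71 [3]=0x3f (little-endian) → word 0x3f71b1a7
state [0+:7] = (word>>0) & 0x7f = 39
bank [7+:5] = (word>>7) & 0x1f = 3
err [12+:3] = (word>>12) & 0x7 = 3
id [15+:5] = (word>>15) & 0x1f = 3  ←
prio [20+:12] = (word>>20) & 0xfff = 1015
id signed 5b, MSB=0: value = 3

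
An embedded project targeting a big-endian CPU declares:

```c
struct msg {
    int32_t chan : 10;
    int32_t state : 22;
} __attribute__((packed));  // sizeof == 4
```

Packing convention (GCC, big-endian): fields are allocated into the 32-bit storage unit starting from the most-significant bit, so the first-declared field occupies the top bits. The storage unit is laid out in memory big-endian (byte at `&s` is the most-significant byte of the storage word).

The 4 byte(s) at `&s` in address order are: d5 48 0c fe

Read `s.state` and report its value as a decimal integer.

527614

[0]=0xd5 [1]=0x48 [2]=0x0c [3]=0xfe (big-endian) → word 0xd5480cfe
chan [22+:10] = (word>>22) & 0x3ff = 853
state [0+:22] = (word>>0) & 0x3fffff = 527614  ←
state signed 22b, MSB=0: value = 527614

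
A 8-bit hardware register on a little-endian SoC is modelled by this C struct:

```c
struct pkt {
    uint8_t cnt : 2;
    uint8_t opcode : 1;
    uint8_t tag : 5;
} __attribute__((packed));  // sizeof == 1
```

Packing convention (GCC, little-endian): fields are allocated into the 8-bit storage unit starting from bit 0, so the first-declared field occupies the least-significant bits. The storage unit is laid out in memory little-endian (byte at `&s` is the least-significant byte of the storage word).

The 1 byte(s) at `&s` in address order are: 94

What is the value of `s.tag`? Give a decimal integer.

[0]=0x94 (little-endian) → word 0x94
cnt:2 @ bit 0 → (0x94>>0)&0x3 = 0x0
opcode:1 @ bit 2 → (0x94>>2)&0x1 = 0x1
tag:5 @ bit 3 → (0x94>>3)&0x1f = 0x12  ←

18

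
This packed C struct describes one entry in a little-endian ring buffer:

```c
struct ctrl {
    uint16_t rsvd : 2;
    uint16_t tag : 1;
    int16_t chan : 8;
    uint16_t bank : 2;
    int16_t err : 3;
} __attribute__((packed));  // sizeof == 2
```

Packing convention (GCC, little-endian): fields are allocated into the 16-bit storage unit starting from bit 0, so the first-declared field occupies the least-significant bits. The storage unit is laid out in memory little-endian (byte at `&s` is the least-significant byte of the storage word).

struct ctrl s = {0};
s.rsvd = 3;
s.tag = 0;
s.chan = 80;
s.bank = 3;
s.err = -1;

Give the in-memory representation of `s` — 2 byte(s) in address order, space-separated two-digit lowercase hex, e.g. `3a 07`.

rsvd:2 = 3 → 0x3 << 0 → word 0x0003
tag:1 = 0 → 0x0 << 2 → word 0x0003
chan:8 = 80 → 0x50 << 3 → word 0x0283
bank:2 = 3 → 0x3 << 11 → word 0x1a83
err:3 = -1 → 0x7 << 13 → word 0xfa83
word = 0xfa83 → little-endian bytes:
  [0]=0x83  [1]=0xfa

83 fa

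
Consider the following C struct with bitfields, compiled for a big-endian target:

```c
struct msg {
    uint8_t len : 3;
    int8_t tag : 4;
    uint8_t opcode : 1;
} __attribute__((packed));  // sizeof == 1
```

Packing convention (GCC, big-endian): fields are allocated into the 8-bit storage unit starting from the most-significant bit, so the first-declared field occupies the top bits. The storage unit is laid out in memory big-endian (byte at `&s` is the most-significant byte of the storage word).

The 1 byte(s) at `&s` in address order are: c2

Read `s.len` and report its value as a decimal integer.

[0]=0xc2 (big-endian) → word 0xc2
len:3 @ bit 5 → (0xc2>>5)&0x7 = 0x6  ←
tag:4 @ bit 1 → (0xc2>>1)&0xf = 0x1
opcode:1 @ bit 0 → (0xc2>>0)&0x1 = 0x0

6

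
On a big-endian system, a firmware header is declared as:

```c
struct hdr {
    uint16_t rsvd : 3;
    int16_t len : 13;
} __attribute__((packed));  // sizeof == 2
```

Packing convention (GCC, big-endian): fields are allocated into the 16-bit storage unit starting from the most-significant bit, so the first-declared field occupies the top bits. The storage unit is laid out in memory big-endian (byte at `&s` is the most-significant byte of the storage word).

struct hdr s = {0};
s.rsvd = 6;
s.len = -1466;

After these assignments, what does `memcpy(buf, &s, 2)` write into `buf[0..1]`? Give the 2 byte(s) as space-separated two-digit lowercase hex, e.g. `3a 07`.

da 46

rsvd (3b) val=6 bits=0x6 at bit 13: 0xc000
len (13b) val=-1466 bits=0x1a46 at bit 0: 0xda46
word = 0xda46 → big-endian bytes:
  [0]=0xda  [1]=0x46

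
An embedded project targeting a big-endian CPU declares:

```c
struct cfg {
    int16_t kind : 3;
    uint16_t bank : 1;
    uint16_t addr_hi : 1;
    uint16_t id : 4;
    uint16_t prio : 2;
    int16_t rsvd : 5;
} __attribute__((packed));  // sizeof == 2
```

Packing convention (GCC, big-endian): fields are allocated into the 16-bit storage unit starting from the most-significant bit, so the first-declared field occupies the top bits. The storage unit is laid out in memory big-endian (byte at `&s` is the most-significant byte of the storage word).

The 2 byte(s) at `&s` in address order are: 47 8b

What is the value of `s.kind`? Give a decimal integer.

[0]=0x47 [1]=0x8b (big-endian) → word 0x478b
kind [13+:3] = (word>>13) & 0x7 = 2  ←
bank [12+:1] = (word>>12) & 0x1 = 0
addr_hi [11+:1] = (word>>11) & 0x1 = 0
id [7+:4] = (word>>7) & 0xf = 15
prio [5+:2] = (word>>5) & 0x3 = 0
rsvd [0+:5] = (word>>0) & 0x1f = 11
kind signed 3b, MSB=0: value = 2

2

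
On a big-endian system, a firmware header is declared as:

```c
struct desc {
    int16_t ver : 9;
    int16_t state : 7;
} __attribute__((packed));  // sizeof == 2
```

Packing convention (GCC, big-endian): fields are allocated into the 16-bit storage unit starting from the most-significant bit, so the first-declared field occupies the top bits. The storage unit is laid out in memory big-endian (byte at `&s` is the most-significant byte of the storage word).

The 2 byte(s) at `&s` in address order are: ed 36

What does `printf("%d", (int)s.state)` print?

[0]=0xed [1]=0x36 (big-endian) → word 0xed36
ver:9 @ bit 7 → (0xed36>>7)&0x1ff = 0x1da
state:7 @ bit 0 → (0xed36>>0)&0x7f = 0x36  ←
state signed 7b, MSB=0: value = 54

54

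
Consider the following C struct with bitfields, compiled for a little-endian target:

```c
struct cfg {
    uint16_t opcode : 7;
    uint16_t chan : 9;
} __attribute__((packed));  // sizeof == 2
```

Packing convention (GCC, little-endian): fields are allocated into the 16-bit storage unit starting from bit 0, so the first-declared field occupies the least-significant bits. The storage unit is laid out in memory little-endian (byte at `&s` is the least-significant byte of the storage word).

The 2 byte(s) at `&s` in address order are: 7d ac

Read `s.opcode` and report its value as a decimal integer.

[0]=0x7d [1]=0xac (little-endian) → word 0xac7d
opcode [0+:7] = (word>>0) & 0x7f = 125  ←
chan [7+:9] = (word>>7) & 0x1ff = 344

125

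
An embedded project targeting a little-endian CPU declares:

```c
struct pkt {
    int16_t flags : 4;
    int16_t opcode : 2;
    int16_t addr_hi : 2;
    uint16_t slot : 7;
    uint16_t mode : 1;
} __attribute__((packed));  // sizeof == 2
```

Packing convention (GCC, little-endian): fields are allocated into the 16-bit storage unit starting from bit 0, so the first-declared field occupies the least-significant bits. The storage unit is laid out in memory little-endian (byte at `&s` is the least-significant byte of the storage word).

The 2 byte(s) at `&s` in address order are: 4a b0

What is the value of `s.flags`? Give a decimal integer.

[0]=0x4a [1]=0xb0 (little-endian) → word 0xb04a
flags [0+:4] = (word>>0) & 0xf = 10  ←
opcode [4+:2] = (word>>4) & 0x3 = 0
addr_hi [6+:2] = (word>>6) & 0x3 = 1
slot [8+:7] = (word>>8) & 0x7f = 48
mode [15+:1] = (word>>15) & 0x1 = 1
flags signed 4b, MSB=1: 10 - 16 = -6

-6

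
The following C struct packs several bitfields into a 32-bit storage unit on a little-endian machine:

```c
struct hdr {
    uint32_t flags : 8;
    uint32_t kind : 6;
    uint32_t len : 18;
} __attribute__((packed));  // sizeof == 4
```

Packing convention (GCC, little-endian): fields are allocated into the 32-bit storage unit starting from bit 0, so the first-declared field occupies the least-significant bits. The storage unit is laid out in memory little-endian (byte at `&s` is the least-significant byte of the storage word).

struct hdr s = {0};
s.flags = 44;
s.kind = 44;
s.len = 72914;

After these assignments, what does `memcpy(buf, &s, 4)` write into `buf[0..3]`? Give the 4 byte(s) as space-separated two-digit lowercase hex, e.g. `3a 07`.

[0+:8] flags=44 & 0xff = 0x2c; word=0x0000002c
[8+:6] kind=44 & 0x3f = 0x2c; word=0x00002c2c
[14+:18] len=72914 & 0x3ffff = 0x11cd2; word=0x4734ac2c
word = 0x4734ac2c → little-endian bytes:
  [0]=0x2c  [1]=0xac  [2]=0x34  [3]=0x47

2c ac 34 47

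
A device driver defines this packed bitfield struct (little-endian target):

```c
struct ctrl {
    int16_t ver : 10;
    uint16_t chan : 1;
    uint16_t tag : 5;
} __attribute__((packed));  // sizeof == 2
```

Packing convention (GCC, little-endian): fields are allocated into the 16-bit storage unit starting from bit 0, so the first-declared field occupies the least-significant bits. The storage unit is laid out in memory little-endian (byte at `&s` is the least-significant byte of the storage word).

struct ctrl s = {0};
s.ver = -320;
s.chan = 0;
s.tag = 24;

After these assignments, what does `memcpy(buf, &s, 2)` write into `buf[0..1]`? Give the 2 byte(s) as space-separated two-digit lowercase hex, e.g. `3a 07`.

ver:10 = -320 → 0x2c0 << 0 → word 0x02c0
chan:1 = 0 → 0x0 << 10 → word 0x02c0
tag:5 = 24 → 0x18 << 11 → word 0xc2c0
word = 0xc2c0 → little-endian bytes:
  [0]=0xc0  [1]=0xc2

c0 c2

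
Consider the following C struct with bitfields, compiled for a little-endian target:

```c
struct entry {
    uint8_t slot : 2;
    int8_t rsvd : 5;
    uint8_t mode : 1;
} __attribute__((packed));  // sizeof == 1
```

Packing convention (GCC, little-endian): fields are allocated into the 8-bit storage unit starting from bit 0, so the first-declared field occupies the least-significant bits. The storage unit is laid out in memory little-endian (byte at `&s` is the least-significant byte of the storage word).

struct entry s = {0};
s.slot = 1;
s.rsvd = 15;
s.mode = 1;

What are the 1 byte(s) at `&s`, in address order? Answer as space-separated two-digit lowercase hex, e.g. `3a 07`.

bd

[0+:2] slot=1 & 0x3 = 0x1; word=0x01
[2+:5] rsvd=15 & 0x1f = 0xf; word=0x3d
[7+:1] mode=1 & 0x1 = 0x1; word=0xbd
word = 0xbd → little-endian bytes:
  [0]=0xbd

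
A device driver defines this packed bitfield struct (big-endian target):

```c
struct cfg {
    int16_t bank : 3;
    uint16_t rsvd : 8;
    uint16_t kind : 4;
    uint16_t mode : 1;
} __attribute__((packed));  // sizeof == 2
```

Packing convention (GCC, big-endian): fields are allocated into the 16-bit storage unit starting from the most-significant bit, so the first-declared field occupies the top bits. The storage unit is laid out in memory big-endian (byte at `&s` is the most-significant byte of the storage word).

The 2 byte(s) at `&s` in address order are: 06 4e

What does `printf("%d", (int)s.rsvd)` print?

[0]=0x06 [1]=0x4e (big-endian) → word 0x064e
bank:3 @ bit 13 → (0x064e>>13)&0x7 = 0x0
rsvd:8 @ bit 5 → (0x064e>>5)&0xff = 0x32  ←
kind:4 @ bit 1 → (0x064e>>1)&0xf = 0x7
mode:1 @ bit 0 → (0x064e>>0)&0x1 = 0x0

50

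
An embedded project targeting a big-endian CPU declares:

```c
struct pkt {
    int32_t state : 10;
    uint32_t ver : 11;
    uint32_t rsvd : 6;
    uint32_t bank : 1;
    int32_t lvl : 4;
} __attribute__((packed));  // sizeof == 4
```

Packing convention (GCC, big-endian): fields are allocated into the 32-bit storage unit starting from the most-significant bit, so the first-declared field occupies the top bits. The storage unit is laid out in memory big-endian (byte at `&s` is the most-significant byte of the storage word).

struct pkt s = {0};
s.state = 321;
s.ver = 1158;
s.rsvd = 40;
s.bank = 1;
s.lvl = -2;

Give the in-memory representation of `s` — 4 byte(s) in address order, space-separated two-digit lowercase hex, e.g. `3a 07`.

50 64 35 1e

state (10b) val=321 bits=0x141 at bit 22: 0x50400000
ver (11b) val=1158 bits=0x486 at bit 11: 0x50643000
rsvd (6b) val=40 bits=0x28 at bit 5: 0x50643500
bank (1b) val=1 bits=0x1 at bit 4: 0x50643510
lvl (4b) val=-2 bits=0xe at bit 0: 0x5064351e
word = 0x5064351e → big-endian bytes:
  [0]=0x50  [1]=0x64  [2]=0x35  [3]=0x1e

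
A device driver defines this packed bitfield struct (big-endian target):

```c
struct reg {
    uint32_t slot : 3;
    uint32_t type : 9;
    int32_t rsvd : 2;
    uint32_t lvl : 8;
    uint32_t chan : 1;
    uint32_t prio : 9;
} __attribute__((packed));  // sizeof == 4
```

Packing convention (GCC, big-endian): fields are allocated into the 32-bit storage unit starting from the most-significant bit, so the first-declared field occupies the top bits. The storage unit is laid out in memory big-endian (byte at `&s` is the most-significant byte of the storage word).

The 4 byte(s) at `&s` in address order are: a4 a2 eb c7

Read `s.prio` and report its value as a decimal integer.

[0]=0xa4 [1]=0xa2 [2]=0xeb [3]=0xc7 (big-endian) → word 0xa4a2ebc7
slot:3 @ bit 29 → (0xa4a2ebc7>>29)&0x7 = 0x5
type:9 @ bit 20 → (0xa4a2ebc7>>20)&0x1ff = 0x4a
rsvd:2 @ bit 18 → (0xa4a2ebc7>>18)&0x3 = 0x0
lvl:8 @ bit 10 → (0xa4a2ebc7>>10)&0xff = 0xba
chan:1 @ bit 9 → (0xa4a2ebc7>>9)&0x1 = 0x1
prio:9 @ bit 0 → (0xa4a2ebc7>>0)&0x1ff = 0x1c7  ←

455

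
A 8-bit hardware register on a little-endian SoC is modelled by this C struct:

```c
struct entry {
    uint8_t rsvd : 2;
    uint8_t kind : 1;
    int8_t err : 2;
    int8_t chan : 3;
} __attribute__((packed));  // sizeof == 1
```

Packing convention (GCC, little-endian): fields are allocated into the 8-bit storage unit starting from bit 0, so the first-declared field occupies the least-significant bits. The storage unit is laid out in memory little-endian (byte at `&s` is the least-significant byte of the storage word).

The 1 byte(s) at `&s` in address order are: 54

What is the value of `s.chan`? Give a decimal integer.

[0]=0x54 (little-endian) → word 0x54
rsvd:2 @ bit 0 → (0x54>>0)&0x3 = 0x0
kind:1 @ bit 2 → (0x54>>2)&0x1 = 0x1
err:2 @ bit 3 → (0x54>>3)&0x3 = 0x2
chan:3 @ bit 5 → (0x54>>5)&0x7 = 0x2  ←
chan signed 3b, MSB=0: value = 2

2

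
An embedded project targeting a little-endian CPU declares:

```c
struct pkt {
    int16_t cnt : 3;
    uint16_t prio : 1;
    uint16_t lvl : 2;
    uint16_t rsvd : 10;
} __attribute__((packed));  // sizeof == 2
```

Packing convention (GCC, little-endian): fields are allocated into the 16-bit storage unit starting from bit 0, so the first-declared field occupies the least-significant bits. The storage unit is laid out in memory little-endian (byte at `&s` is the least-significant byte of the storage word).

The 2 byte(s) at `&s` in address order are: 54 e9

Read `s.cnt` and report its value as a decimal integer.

-4

[0]=0x54 [1]=0xe9 (little-endian) → word 0xe954
cnt [0+:3] = (word>>0) & 0x7 = 4  ←
prio [3+:1] = (word>>3) & 0x1 = 0
lvl [4+:2] = (word>>4) & 0x3 = 1
rsvd [6+:10] = (word>>6) & 0x3ff = 933
cnt signed 3b, MSB=1: 4 - 8 = -4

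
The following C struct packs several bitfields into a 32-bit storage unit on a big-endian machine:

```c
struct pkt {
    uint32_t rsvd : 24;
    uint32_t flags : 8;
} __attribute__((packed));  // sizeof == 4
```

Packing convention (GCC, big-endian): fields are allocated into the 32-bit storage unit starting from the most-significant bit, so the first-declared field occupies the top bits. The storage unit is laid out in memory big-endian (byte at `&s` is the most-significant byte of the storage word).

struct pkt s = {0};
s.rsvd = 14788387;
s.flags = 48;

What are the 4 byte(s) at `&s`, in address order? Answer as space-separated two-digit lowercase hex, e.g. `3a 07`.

e1 a7 23 30

rsvd (24b) val=14788387 bits=0xe1a723 at bit 8: 0xe1a72300
flags (8b) val=48 bits=0x30 at bit 0: 0xe1a72330
word = 0xe1a72330 → big-endian bytes:
  [0]=0xe1  [1]=0xa7  [2]=0x23  [3]=0x30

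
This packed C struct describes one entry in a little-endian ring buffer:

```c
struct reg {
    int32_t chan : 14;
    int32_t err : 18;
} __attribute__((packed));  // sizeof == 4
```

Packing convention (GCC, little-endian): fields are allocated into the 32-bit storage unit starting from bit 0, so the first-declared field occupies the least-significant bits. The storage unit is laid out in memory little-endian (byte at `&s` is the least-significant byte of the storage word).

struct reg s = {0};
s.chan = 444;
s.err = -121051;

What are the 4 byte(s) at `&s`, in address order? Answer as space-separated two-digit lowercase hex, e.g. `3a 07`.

chan:14 = 444 → 0x1bc << 0 → word 0x000001bc
err:18 = -121051 → 0x22725 << 14 → word 0x89c941bc
word = 0x89c941bc → little-endian bytes:
  [0]=0xbc  [1]=0x41  [2]=0xc9  [3]=0x89

bc 41 c9 89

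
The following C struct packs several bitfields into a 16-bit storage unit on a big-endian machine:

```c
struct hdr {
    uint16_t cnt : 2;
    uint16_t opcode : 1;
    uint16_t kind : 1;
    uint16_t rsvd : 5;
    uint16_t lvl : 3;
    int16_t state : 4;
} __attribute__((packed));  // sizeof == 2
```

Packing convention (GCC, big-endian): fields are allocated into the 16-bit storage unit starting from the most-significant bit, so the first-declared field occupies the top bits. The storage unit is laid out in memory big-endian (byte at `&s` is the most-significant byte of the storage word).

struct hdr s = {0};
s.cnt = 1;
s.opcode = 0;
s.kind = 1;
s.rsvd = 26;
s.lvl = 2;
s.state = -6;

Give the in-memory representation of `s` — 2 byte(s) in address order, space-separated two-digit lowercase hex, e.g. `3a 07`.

cnt (2b) val=1 bits=0x1 at bit 14: 0x4000
opcode (1b) val=0 bits=0x0 at bit 13: 0x4000
kind (1b) val=1 bits=0x1 at bit 12: 0x5000
rsvd (5b) val=26 bits=0x1a at bit 7: 0x5d00
lvl (3b) val=2 bits=0x2 at bit 4: 0x5d20
state (4b) val=-6 bits=0xa at bit 0: 0x5d2a
word = 0x5d2a → big-endian bytes:
  [0]=0x5d  [1]=0x2a

5d 2a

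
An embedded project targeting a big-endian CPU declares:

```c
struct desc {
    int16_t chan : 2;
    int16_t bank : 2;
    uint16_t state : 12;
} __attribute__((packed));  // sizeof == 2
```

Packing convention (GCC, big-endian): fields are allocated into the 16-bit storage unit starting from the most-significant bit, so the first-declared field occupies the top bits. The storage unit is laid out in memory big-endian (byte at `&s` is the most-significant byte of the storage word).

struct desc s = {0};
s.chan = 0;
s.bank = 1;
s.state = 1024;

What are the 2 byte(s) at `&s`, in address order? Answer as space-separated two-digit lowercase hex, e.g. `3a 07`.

14 00

chan (2b) val=0 bits=0x0 at bit 14: 0x0000
bank (2b) val=1 bits=0x1 at bit 12: 0x1000
state (12b) val=1024 bits=0x400 at bit 0: 0x1400
word = 0x1400 → big-endian bytes:
  [0]=0x14  [1]=0x00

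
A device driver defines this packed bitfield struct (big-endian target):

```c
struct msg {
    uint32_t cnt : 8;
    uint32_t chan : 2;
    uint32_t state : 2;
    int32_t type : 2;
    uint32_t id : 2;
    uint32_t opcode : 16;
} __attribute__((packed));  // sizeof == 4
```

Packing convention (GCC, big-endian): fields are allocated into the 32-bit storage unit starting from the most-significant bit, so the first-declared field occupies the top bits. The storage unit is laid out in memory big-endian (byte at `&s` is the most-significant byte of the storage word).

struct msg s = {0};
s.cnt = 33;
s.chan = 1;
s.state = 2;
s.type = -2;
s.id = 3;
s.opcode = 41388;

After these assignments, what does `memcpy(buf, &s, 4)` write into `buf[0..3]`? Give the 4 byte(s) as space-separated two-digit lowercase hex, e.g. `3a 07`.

[24+:8] cnt=33 & 0xff = 0x21; word=0x21000000
[22+:2] chan=1 & 0x3 = 0x1; word=0x21400000
[20+:2] state=2 & 0x3 = 0x2; word=0x21600000
[18+:2] type=-2 & 0x3 = 0x2; word=0x21680000
[16+:2] id=3 & 0x3 = 0x3; word=0x216b0000
[0+:16] opcode=41388 & 0xffff = 0xa1ac; word=0x216ba1ac
word = 0x216ba1ac → big-endian bytes:
  [0]=0x21  [1]=0x6b  [2]=0xa1  [3]=0xac

21 6b a1 ac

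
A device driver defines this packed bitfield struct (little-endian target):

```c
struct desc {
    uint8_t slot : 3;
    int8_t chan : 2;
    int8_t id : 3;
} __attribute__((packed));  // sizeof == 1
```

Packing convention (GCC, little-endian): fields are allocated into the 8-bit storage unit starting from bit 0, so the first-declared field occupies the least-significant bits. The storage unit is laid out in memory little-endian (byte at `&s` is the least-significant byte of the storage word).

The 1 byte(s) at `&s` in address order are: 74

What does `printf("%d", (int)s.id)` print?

3

[0]=0x74 (little-endian) → word 0x74
slot:3 @ bit 0 → (0x74>>0)&0x7 = 0x4
chan:2 @ bit 3 → (0x74>>3)&0x3 = 0x2
id:3 @ bit 5 → (0x74>>5)&0x7 = 0x3  ←
id signed 3b, MSB=0: value = 3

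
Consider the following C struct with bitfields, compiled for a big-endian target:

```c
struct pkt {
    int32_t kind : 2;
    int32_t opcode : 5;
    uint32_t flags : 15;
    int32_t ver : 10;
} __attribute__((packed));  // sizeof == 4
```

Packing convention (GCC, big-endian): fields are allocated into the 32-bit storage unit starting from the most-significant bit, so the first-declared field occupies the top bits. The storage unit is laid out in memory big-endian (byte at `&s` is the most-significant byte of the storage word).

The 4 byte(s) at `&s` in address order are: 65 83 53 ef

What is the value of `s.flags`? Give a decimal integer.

[0]=0x65 [1]=0x83 [2]=0x53 [3]=0xef (big-endian) → word 0x658353ef
kind [30+:2] = (word>>30) & 0x3 = 1
opcode [25+:5] = (word>>25) & 0x1f = 18
flags [10+:15] = (word>>10) & 0x7fff = 24788  ←
ver [0+:10] = (word>>0) & 0x3ff = 1007

24788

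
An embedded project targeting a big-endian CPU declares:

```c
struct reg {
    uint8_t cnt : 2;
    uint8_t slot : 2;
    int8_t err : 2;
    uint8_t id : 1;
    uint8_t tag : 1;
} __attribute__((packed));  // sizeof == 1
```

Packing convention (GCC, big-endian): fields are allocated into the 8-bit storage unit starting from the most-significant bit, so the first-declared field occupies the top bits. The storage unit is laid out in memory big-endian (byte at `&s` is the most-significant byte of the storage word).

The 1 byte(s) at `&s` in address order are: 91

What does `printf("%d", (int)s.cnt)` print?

2

[0]=0x91 (big-endian) → word 0x91
cnt [6+:2] = (word>>6) & 0x3 = 2  ←
slot [4+:2] = (word>>4) & 0x3 = 1
err [2+:2] = (word>>2) & 0x3 = 0
id [1+:1] = (word>>1) & 0x1 = 0
tag [0+:1] = (word>>0) & 0x1 = 1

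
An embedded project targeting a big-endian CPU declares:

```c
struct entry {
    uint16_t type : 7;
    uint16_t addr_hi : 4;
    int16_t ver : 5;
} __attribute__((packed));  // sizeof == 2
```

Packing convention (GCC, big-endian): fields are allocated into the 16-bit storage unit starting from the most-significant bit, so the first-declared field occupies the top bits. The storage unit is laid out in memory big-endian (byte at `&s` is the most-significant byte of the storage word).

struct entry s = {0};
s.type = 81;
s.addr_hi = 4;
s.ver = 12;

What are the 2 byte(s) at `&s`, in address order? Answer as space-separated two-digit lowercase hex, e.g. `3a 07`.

type (7b) val=81 bits=0x51 at bit 9: 0xa200
addr_hi (4b) val=4 bits=0x4 at bit 5: 0xa280
ver (5b) val=12 bits=0xc at bit 0: 0xa28c
word = 0xa28c → big-endian bytes:
  [0]=0xa2  [1]=0x8c

a2 8c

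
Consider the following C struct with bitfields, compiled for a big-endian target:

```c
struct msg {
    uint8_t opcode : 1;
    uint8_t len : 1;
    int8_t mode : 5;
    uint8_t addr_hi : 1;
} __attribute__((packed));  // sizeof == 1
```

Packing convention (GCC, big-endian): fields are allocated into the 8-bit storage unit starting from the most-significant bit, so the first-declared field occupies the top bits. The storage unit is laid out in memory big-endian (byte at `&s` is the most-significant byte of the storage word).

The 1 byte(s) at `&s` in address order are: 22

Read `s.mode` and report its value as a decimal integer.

[0]=0x22 (big-endian) → word 0x22
opcode:1 @ bit 7 → (0x22>>7)&0x1 = 0x0
len:1 @ bit 6 → (0x22>>6)&0x1 = 0x0
mode:5 @ bit 1 → (0x22>>1)&0x1f = 0x11  ←
addr_hi:1 @ bit 0 → (0x22>>0)&0x1 = 0x0
mode signed 5b, MSB=1: 17 - 32 = -15

-15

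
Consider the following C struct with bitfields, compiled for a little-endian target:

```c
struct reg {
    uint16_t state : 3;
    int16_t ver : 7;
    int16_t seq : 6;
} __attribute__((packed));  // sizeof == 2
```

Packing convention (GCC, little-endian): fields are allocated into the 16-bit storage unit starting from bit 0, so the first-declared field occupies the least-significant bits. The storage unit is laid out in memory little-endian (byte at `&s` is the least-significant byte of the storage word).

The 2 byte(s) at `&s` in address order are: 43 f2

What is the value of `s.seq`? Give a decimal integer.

-4

[0]=0x43 [1]=0xf2 (little-endian) → word 0xf243
state:3 @ bit 0 → (0xf243>>0)&0x7 = 0x3
ver:7 @ bit 3 → (0xf243>>3)&0x7f = 0x48
seq:6 @ bit 10 → (0xf243>>10)&0x3f = 0x3c  ←
seq signed 6b, MSB=1: 60 - 64 = -4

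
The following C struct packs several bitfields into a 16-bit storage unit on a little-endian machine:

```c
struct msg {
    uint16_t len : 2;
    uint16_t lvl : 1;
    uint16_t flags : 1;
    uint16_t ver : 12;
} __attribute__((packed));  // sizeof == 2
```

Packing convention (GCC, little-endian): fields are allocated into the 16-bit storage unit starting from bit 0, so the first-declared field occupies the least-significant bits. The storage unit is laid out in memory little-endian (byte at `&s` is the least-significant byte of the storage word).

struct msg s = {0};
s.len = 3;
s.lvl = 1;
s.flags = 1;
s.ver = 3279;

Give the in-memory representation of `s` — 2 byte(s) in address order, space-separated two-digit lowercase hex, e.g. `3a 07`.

len:2 = 3 → 0x3 << 0 → word 0x0003
lvl:1 = 1 → 0x1 << 2 → word 0x0007
flags:1 = 1 → 0x1 << 3 → word 0x000f
ver:12 = 3279 → 0xccf << 4 → word 0xccff
word = 0xccff → little-endian bytes:
  [0]=0xff  [1]=0xcc

ff cc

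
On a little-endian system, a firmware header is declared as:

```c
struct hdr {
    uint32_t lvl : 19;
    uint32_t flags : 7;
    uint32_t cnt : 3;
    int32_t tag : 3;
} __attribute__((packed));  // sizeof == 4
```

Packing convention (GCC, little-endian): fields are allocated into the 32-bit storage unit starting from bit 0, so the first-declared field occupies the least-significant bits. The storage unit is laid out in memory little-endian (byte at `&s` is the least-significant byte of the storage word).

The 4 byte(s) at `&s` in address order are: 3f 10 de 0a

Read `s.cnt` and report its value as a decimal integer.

2

[0]=0x3f [1]=0x10 [2]=0xde [3]=0x0a (little-endian) → word 0x0ade103f
lvl [0+:19] = (word>>0) & 0x7ffff = 397375
flags [19+:7] = (word>>19) & 0x7f = 91
cnt [26+:3] = (word>>26) & 0x7 = 2  ←
tag [29+:3] = (word>>29) & 0x7 = 0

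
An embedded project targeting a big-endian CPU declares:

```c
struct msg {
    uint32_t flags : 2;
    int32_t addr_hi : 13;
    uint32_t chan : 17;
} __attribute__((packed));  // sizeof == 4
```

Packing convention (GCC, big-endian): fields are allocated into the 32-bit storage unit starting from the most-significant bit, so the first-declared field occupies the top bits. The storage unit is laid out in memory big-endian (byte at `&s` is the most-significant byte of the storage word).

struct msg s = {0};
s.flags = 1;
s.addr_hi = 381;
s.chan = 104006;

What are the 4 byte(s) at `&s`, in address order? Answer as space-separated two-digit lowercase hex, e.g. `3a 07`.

42 fb 96 46

[30+:2] flags=1 & 0x3 = 0x1; word=0x40000000
[17+:13] addr_hi=381 & 0x1fff = 0x17d; word=0x42fa0000
[0+:17] chan=104006 & 0x1ffff = 0x19646; word=0x42fb9646
word = 0x42fb9646 → big-endian bytes:
  [0]=0x42  [1]=0xfb  [2]=0x96  [3]=0x46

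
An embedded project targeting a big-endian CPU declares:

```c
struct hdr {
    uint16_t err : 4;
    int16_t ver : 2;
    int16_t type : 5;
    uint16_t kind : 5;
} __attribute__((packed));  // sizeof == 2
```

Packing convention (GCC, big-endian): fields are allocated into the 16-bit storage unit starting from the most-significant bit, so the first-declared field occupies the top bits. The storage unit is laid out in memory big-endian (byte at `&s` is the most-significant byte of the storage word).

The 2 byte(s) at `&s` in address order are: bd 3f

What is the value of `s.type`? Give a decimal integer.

[0]=0xbd [1]=0x3f (big-endian) → word 0xbd3f
err:4 @ bit 12 → (0xbd3f>>12)&0xf = 0xb
ver:2 @ bit 10 → (0xbd3f>>10)&0x3 = 0x3
type:5 @ bit 5 → (0xbd3f>>5)&0x1f = 0x9  ←
kind:5 @ bit 0 → (0xbd3f>>0)&0x1f = 0x1f
type signed 5b, MSB=0: value = 9

9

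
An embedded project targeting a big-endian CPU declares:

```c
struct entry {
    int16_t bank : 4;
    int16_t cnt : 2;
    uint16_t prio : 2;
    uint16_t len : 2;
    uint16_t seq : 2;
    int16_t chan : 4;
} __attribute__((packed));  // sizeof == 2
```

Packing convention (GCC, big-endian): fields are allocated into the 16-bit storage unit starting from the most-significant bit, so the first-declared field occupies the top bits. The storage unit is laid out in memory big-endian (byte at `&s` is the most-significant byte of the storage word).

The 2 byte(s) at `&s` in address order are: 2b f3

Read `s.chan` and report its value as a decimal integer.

[0]=0x2b [1]=0xf3 (big-endian) → word 0x2bf3
bank [12+:4] = (word>>12) & 0xf = 2
cnt [10+:2] = (word>>10) & 0x3 = 2
prio [8+:2] = (word>>8) & 0x3 = 3
len [6+:2] = (word>>6) & 0x3 = 3
seq [4+:2] = (word>>4) & 0x3 = 3
chan [0+:4] = (word>>0) & 0xf = 3  ←
chan signed 4b, MSB=0: value = 3

3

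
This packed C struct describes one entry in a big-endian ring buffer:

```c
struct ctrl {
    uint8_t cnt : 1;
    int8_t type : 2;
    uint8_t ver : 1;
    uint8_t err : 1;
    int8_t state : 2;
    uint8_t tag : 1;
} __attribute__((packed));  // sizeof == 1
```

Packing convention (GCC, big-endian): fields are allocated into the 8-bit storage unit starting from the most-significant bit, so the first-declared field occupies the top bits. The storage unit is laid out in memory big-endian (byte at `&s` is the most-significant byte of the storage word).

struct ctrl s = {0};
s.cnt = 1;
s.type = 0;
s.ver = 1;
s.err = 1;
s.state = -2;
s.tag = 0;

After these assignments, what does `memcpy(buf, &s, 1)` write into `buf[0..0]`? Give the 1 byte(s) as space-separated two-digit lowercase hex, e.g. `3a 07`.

9c

cnt:1 = 1 → 0x1 << 7 → word 0x80
type:2 = 0 → 0x0 << 5 → word 0x80
ver:1 = 1 → 0x1 << 4 → word 0x90
err:1 = 1 → 0x1 << 3 → word 0x98
state:2 = -2 → 0x2 << 1 → word 0x9c
tag:1 = 0 → 0x0 << 0 → word 0x9c
word = 0x9c → big-endian bytes:
  [0]=0x9c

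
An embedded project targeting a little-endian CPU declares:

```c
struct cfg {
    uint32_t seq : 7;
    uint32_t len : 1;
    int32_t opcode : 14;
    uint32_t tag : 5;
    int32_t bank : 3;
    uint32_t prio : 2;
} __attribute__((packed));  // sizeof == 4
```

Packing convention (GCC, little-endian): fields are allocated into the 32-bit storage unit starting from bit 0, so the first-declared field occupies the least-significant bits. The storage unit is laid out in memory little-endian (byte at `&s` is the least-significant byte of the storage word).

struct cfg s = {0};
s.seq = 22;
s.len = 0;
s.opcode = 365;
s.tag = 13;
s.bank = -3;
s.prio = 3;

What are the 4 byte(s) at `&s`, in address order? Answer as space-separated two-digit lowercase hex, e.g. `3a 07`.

16 6d 41 eb

seq:7 = 22 → 0x16 << 0 → word 0x00000016
len:1 = 0 → 0x0 << 7 → word 0x00000016
opcode:14 = 365 → 0x16d << 8 → word 0x00016d16
tag:5 = 13 → 0xd << 22 → word 0x03416d16
bank:3 = -3 → 0x5 << 27 → word 0x2b416d16
prio:2 = 3 → 0x3 << 30 → word 0xeb416d16
word = 0xeb416d16 → little-endian bytes:
  [0]=0x16  [1]=0x6d  [2]=0x41  [3]=0xeb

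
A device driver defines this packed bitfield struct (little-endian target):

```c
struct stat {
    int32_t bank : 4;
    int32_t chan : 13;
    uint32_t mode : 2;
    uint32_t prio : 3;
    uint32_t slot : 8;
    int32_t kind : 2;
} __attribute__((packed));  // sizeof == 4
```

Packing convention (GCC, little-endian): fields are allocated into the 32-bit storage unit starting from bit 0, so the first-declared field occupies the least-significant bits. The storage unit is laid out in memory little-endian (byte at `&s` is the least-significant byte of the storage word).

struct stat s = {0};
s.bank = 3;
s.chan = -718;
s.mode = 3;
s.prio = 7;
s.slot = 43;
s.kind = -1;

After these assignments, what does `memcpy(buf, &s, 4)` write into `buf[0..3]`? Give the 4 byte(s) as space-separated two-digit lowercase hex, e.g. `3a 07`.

23 d3 ff ca

bank (4b) val=3 bits=0x3 at bit 0: 0x00000003
chan (13b) val=-718 bits=0x1d32 at bit 4: 0x0001d323
mode (2b) val=3 bits=0x3 at bit 17: 0x0007d323
prio (3b) val=7 bits=0x7 at bit 19: 0x003fd323
slot (8b) val=43 bits=0x2b at bit 22: 0x0affd323
kind (2b) val=-1 bits=0x3 at bit 30: 0xcaffd323
word = 0xcaffd323 → little-endian bytes:
  [0]=0x23  [1]=0xd3  [2]=0xff  [3]=0xca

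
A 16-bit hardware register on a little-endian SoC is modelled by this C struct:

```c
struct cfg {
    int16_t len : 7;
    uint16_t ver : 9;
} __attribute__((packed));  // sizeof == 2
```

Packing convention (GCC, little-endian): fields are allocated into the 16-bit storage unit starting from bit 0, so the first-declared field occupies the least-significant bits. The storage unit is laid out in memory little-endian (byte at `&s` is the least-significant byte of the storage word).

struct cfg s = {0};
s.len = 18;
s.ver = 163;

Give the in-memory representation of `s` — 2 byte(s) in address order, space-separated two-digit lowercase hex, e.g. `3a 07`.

len (7b) val=18 bits=0x12 at bit 0: 0x0012
ver (9b) val=163 bits=0xa3 at bit 7: 0x5192
word = 0x5192 → little-endian bytes:
  [0]=0x92  [1]=0x51

92 51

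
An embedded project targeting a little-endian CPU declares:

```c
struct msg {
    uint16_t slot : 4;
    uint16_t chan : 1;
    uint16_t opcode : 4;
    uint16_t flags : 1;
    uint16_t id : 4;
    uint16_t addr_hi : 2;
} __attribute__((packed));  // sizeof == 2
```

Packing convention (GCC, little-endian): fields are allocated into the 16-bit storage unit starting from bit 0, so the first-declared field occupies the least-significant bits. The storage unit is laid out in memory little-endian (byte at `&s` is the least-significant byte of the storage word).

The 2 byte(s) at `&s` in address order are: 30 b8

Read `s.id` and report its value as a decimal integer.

14

[0]=0x30 [1]=0xb8 (little-endian) → word 0xb830
slot [0+:4] = (word>>0) & 0xf = 0
chan [4+:1] = (word>>4) & 0x1 = 1
opcode [5+:4] = (word>>5) & 0xf = 1
flags [9+:1] = (word>>9) & 0x1 = 0
id [10+:4] = (word>>10) & 0xf = 14  ←
addr_hi [14+:2] = (word>>14) & 0x3 = 2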